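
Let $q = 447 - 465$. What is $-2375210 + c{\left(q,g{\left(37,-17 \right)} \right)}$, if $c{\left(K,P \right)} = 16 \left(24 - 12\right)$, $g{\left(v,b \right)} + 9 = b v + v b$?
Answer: $-2375018$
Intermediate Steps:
$q = -18$
$g{\left(v,b \right)} = -9 + 2 b v$ ($g{\left(v,b \right)} = -9 + \left(b v + v b\right) = -9 + \left(b v + b v\right) = -9 + 2 b v$)
$c{\left(K,P \right)} = 192$ ($c{\left(K,P \right)} = 16 \cdot 12 = 192$)
$-2375210 + c{\left(q,g{\left(37,-17 \right)} \right)} = -2375210 + 192 = -2375018$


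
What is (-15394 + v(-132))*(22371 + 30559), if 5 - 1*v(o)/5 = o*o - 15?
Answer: -5420773020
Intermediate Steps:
v(o) = 100 - 5*o² (v(o) = 25 - 5*(o*o - 15) = 25 - 5*(o² - 15) = 25 - 5*(-15 + o²) = 25 + (75 - 5*o²) = 100 - 5*o²)
(-15394 + v(-132))*(22371 + 30559) = (-15394 + (100 - 5*(-132)²))*(22371 + 30559) = (-15394 + (100 - 5*17424))*52930 = (-15394 + (100 - 87120))*52930 = (-15394 - 87020)*52930 = -102414*52930 = -5420773020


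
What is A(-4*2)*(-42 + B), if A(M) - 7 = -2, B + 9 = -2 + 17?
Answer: -180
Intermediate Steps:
B = 6 (B = -9 + (-2 + 17) = -9 + 15 = 6)
A(M) = 5 (A(M) = 7 - 2 = 5)
A(-4*2)*(-42 + B) = 5*(-42 + 6) = 5*(-36) = -180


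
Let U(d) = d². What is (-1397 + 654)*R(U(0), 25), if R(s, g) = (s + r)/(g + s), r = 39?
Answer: -28977/25 ≈ -1159.1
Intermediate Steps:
R(s, g) = (39 + s)/(g + s) (R(s, g) = (s + 39)/(g + s) = (39 + s)/(g + s))
(-1397 + 654)*R(U(0), 25) = (-1397 + 654)*((39 + 0²)/(25 + 0²)) = -743*(39 + 0)/(25 + 0) = -743*39/25 = -28977/25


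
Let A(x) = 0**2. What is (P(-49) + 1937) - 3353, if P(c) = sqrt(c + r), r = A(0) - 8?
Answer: -1416 + I*sqrt(57) ≈ -1416.0 + 7.5498*I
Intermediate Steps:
A(x) = 0
r = -8 (r = 0 - 8 = -8)
P(c) = sqrt(-8 + c) (P(c) = sqrt(c - 8) = sqrt(-8 + c))
(P(-49) + 1937) - 3353 = (sqrt(-8 - 49) + 1937) - 3353 = (sqrt(-57) + 1937) - 3353 = (I*sqrt(57) + 1937) - 3353 = (1937 + I*sqrt(57)) - 3353 = -1416 + I*sqrt(57)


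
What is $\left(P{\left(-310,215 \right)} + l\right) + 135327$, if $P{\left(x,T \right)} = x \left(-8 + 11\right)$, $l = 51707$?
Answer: $186104$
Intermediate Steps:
$P{\left(x,T \right)} = 3 x$ ($P{\left(x,T \right)} = x 3 = 3 x$)
$\left(P{\left(-310,215 \right)} + l\right) + 135327 = \left(3 \left(-310\right) + 51707\right) + 135327 = \left(-930 + 51707\right) + 135327 = 50777 + 135327 = 186104$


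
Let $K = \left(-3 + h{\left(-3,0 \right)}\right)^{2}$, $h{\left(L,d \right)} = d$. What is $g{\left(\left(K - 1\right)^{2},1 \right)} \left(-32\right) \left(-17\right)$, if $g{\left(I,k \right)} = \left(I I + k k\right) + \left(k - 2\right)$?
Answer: $2228224$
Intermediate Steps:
$K = 9$ ($K = \left(-3 + 0\right)^{2} = \left(-3\right)^{2} = 9$)
$g{\left(I,k \right)} = -2 + k + I^{2} + k^{2}$ ($g{\left(I,k \right)} = \left(I^{2} + k^{2}\right) + \left(-2 + k\right) = -2 + k + I^{2} + k^{2}$)
$g{\left(\left(K - 1\right)^{2},1 \right)} \left(-32\right) \left(-17\right) = \left(-2 + 1 + \left(\left(9 - 1\right)^{2}\right)^{2} + 1^{2}\right) \left(-32\right) \left(-17\right) = \left(-2 + 1 + \left(8^{2}\right)^{2} + 1\right) \left(-32\right) \left(-17\right) = \left(-2 + 1 + 64^{2} + 1\right) \left(-32\right) \left(-17\right) = \left(-2 + 1 + 4096 + 1\right) \left(-32\right) \left(-17\right) = 4096 \left(-32\right) \left(-17\right) = \left(-131072\right) \left(-17\right) = 2228224$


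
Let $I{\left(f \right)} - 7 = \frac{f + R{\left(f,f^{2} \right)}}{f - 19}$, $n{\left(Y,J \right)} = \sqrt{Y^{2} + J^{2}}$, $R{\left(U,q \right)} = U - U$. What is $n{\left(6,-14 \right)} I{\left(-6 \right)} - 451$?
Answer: $-451 + \frac{362 \sqrt{58}}{25} \approx -340.72$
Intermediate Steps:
$R{\left(U,q \right)} = 0$
$n{\left(Y,J \right)} = \sqrt{J^{2} + Y^{2}}$
$I{\left(f \right)} = 7 + \frac{f}{-19 + f}$ ($I{\left(f \right)} = 7 + \frac{f + 0}{f - 19} = 7 + \frac{f}{-19 + f}$)
$n{\left(6,-14 \right)} I{\left(-6 \right)} - 451 = \sqrt{\left(-14\right)^{2} + 6^{2}} \frac{-133 + 8 \left(-6\right)}{-19 - 6} - 451 = \sqrt{196 + 36} \frac{-133 - 48}{-25} - 451 = \sqrt{232} \left(\left(- \frac{1}{25}\right) \left(-181\right)\right) - 451 = 2 \sqrt{58} \cdot \frac{181}{25} - 451 = \frac{362 \sqrt{58}}{25} - 451 = -451 + \frac{362 \sqrt{58}}{25}$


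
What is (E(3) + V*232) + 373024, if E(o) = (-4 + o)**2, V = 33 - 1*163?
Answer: 342865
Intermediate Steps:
V = -130 (V = 33 - 163 = -130)
(E(3) + V*232) + 373024 = ((-4 + 3)**2 - 130*232) + 373024 = ((-1)**2 - 30160) + 373024 = (1 - 30160) + 373024 = -30159 + 373024 = 342865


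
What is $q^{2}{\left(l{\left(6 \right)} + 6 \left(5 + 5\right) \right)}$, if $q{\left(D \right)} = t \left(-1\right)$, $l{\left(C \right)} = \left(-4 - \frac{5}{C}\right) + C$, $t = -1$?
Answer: $1$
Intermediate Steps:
$l{\left(C \right)} = -4 + C - \frac{5}{C}$
$q{\left(D \right)} = 1$ ($q{\left(D \right)} = \left(-1\right) \left(-1\right) = 1$)
$q^{2}{\left(l{\left(6 \right)} + 6 \left(5 + 5\right) \right)} = 1^{2} = 1$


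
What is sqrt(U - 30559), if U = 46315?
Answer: 2*sqrt(3939) ≈ 125.52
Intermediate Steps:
sqrt(U - 30559) = sqrt(46315 - 30559) = sqrt(15756) = 2*sqrt(3939)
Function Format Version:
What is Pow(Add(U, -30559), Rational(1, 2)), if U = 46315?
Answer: Mul(2, Pow(3939, Rational(1, 2))) ≈ 125.52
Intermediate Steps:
Pow(Add(U, -30559), Rational(1, 2)) = Pow(Add(46315, -30559), Rational(1, 2)) = Pow(15756, Rational(1, 2)) = Mul(2, Pow(3939, Rational(1, 2)))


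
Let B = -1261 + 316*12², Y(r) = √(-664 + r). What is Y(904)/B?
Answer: 4*√15/44243 ≈ 0.00035016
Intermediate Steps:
B = 44243 (B = -1261 + 316*144 = -1261 + 45504 = 44243)
Y(904)/B = √(-664 + 904)/44243 = √240*(1/44243) = (4*√15)*(1/44243) = 4*√15/44243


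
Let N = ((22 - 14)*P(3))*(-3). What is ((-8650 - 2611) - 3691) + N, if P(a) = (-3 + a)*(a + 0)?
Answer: -14952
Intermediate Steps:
P(a) = a*(-3 + a) (P(a) = (-3 + a)*a = a*(-3 + a))
N = 0 (N = ((22 - 14)*(3*(-3 + 3)))*(-3) = (8*(3*0))*(-3) = (8*0)*(-3) = 0*(-3) = 0)
((-8650 - 2611) - 3691) + N = ((-8650 - 2611) - 3691) + 0 = (-11261 - 3691) + 0 = -14952 + 0 = -14952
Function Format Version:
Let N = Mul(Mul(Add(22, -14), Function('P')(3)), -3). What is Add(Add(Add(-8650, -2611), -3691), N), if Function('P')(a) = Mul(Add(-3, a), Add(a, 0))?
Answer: -14952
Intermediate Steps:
Function('P')(a) = Mul(a, Add(-3, a)) (Function('P')(a) = Mul(Add(-3, a), a) = Mul(a, Add(-3, a)))
N = 0 (N = Mul(Mul(Add(22, -14), Mul(3, Add(-3, 3))), -3) = Mul(Mul(8, Mul(3, 0)), -3) = Mul(Mul(8, 0), -3) = Mul(0, -3) = 0)
Add(Add(Add(-8650, -2611), -3691), N) = Add(Add(Add(-8650, -2611), -3691), 0) = Add(Add(-11261, -3691), 0) = Add(-14952, 0) = -14952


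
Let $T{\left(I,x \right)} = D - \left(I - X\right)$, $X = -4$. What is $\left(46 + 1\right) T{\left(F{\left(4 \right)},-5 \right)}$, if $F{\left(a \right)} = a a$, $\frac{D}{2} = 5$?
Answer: $-470$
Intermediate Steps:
$D = 10$ ($D = 2 \cdot 5 = 10$)
$F{\left(a \right)} = a^{2}$
$T{\left(I,x \right)} = 6 - I$ ($T{\left(I,x \right)} = 10 - \left(4 + I\right) = 6 - I$)
$\left(46 + 1\right) T{\left(F{\left(4 \right)},-5 \right)} = \left(46 + 1\right) \left(6 - 4^{2}\right) = 47 \left(6 - 16\right) = 47 \left(-10\right) = -470$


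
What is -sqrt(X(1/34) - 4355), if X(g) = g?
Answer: -I*sqrt(5034346)/34 ≈ -65.992*I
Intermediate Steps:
-sqrt(X(1/34) - 4355) = -sqrt(1/34 - 4355) = -sqrt(-148069/34) = -I*sqrt(5034346)/34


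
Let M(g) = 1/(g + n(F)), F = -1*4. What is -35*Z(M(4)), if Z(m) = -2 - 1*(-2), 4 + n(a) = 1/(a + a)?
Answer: 0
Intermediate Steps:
F = -4
n(a) = -4 + 1/(2*a) (n(a) = -4 + 1/(a + a) = -4 + 1/(2*a))
M(g) = 1/(-33/8 + g) (M(g) = 1/(g + (-4 + (½)/(-4))) = 1/(g + (-4 + (½)*(-¼))) = 1/(g + (-4 - ⅛)) = 1/(g - 33/8) = 1/(-33/8 + g))
Z(m) = 0 (Z(m) = -2 + 2 = 0)
-35*Z(M(4)) = -35*0 = 0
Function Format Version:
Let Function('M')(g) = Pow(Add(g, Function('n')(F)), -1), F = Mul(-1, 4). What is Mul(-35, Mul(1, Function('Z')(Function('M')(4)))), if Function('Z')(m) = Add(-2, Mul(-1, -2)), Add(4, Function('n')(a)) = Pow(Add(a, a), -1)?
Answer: 0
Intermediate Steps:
F = -4
Function('n')(a) = Add(-4, Mul(Rational(1, 2), Pow(a, -1))) (Function('n')(a) = Add(-4, Pow(Add(a, a), -1)) = Add(-4, Pow(Mul(2, a), -1)) = Add(-4, Mul(Rational(1, 2), Pow(a, -1))))
Function('M')(g) = Pow(Add(Rational(-33, 8), g), -1) (Function('M')(g) = Pow(Add(g, Add(-4, Mul(Rational(1, 2), Pow(-4, -1)))), -1) = Pow(Add(g, Add(-4, Mul(Rational(1, 2), Rational(-1, 4)))), -1) = Pow(Add(g, Add(-4, Rational(-1, 8))), -1) = Pow(Add(g, Rational(-33, 8)), -1) = Pow(Add(Rational(-33, 8), g), -1))
Function('Z')(m) = 0 (Function('Z')(m) = Add(-2, 2) = 0)
Mul(-35, Mul(1, Function('Z')(Function('M')(4)))) = Mul(-35, Mul(1, 0)) = Mul(-35, 0) = 0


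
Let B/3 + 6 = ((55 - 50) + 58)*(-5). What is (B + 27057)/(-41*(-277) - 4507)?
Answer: 13047/3425 ≈ 3.8093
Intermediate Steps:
B = -963 (B = -18 + 3*(((55 - 50) + 58)*(-5)) = -18 + 3*((5 + 58)*(-5)) = -18 + 3*(63*(-5)) = -18 + 3*(-315) = -18 - 945 = -963)
(B + 27057)/(-41*(-277) - 4507) = (-963 + 27057)/(-41*(-277) - 4507) = 26094/(11357 - 4507) = 26094/6850 = 26094*(1/6850) = 13047/3425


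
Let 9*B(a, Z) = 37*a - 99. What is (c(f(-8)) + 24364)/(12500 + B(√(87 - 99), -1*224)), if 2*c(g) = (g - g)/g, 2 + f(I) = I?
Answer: 8215613892/4211333743 - 5408808*I*√3/4211333743 ≈ 1.9508 - 0.0022246*I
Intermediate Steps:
f(I) = -2 + I
B(a, Z) = -11 + 37*a/9 (B(a, Z) = (37*a - 99)/9 = (-99 + 37*a)/9 = -11 + 37*a/9)
c(g) = 0 (c(g) = ((g - g)/g)/2 = (0/g)/2 = (½)*0 = 0)
(c(f(-8)) + 24364)/(12500 + B(√(87 - 99), -1*224)) = (0 + 24364)/(12500 + (-11 + 37*√(87 - 99)/9)) = 24364/(12500 + (-11 + 37*√(-12)/9)) = 24364/(12500 + (-11 + 37*(2*I*√3)/9)) = 24364/(12500 + (-11 + 74*I*√3/9)) = 24364/(12489 + 74*I*√3/9)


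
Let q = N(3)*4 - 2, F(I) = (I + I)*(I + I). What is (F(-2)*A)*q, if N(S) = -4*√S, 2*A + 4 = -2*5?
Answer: 224 + 1792*√3 ≈ 3327.8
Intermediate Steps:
F(I) = 4*I² (F(I) = (2*I)*(2*I) = 4*I²)
A = -7 (A = -2 + (-2*5)/2 = -2 + (½)*(-10) = -2 - 5 = -7)
q = -2 - 16*√3 (q = -4*√3*4 - 2 = -16*√3 - 2 = -2 - 16*√3 ≈ -29.713)
(F(-2)*A)*q = ((4*(-2)²)*(-7))*(-2 - 16*√3) = ((4*4)*(-7))*(-2 - 16*√3) = (16*(-7))*(-2 - 16*√3) = -112*(-2 - 16*√3) = 224 + 1792*√3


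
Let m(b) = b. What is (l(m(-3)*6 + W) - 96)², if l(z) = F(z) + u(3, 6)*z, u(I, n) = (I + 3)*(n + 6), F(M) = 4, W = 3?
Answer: 1373584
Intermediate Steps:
u(I, n) = (3 + I)*(6 + n)
l(z) = 4 + 72*z (l(z) = 4 + (18 + 3*6 + 6*3 + 3*6)*z = 4 + (18 + 18 + 18 + 18)*z = 4 + 72*z)
(l(m(-3)*6 + W) - 96)² = ((4 + 72*(-3*6 + 3)) - 96)² = ((4 + 72*(-18 + 3)) - 96)² = ((4 + 72*(-15)) - 96)² = ((4 - 1080) - 96)² = (-1076 - 96)² = (-1172)² = 1373584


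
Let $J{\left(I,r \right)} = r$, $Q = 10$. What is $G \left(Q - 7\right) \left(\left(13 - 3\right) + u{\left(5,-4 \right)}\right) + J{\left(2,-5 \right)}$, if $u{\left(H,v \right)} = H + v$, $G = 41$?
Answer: $1348$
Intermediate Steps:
$G \left(Q - 7\right) \left(\left(13 - 3\right) + u{\left(5,-4 \right)}\right) + J{\left(2,-5 \right)} = 41 \left(10 - 7\right) \left(\left(13 - 3\right) + \left(5 - 4\right)\right) - 5 = 41 \cdot 3 \left(\left(13 - 3\right) + 1\right) - 5 = 41 \cdot 3 \left(10 + 1\right) - 5 = 41 \cdot 3 \cdot 11 - 5 = 41 \cdot 33 - 5 = 1353 - 5 = 1348$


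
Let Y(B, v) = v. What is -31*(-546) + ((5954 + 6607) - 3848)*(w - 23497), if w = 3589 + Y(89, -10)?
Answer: -173528608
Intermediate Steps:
w = 3579 (w = 3589 - 10 = 3579)
-31*(-546) + ((5954 + 6607) - 3848)*(w - 23497) = -31*(-546) + ((5954 + 6607) - 3848)*(3579 - 23497) = 16926 + (12561 - 3848)*(-19918) = 16926 + 8713*(-19918) = 16926 - 173545534 = -173528608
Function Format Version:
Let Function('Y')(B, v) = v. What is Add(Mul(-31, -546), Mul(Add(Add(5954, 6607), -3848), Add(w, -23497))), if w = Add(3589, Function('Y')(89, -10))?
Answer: -173528608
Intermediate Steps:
w = 3579 (w = Add(3589, -10) = 3579)
Add(Mul(-31, -546), Mul(Add(Add(5954, 6607), -3848), Add(w, -23497))) = Add(Mul(-31, -546), Mul(Add(Add(5954, 6607), -3848), Add(3579, -23497))) = Add(16926, Mul(Add(12561, -3848), -19918)) = Add(16926, Mul(8713, -19918)) = Add(16926, -173545534) = -173528608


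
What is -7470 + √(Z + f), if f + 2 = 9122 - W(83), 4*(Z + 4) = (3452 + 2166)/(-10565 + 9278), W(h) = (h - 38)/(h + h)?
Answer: -7470 + √11556070313645/35607 ≈ -7374.5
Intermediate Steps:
W(h) = (-38 + h)/(2*h) (W(h) = (-38 + h)/((2*h)) = (-38 + h)*(1/(2*h)) = (-38 + h)/(2*h))
Z = -13105/2574 (Z = -4 + ((3452 + 2166)/(-10565 + 9278))/4 = -4 + (5618/(-1287))/4 = -4 + (5618*(-1/1287))/4 = -4 + (¼)*(-5618/1287) = -4 - 2809/2574 = -13105/2574 ≈ -5.0913)
f = 1513875/166 (f = -2 + (9122 - (-38 + 83)/(2*83)) = -2 + (9122 - 45/(2*83)) = -2 + (9122 - 1*45/166) = -2 + (9122 - 45/166) = -2 + 1514207/166 = 1513875/166 ≈ 9119.7)
-7470 + √(Z + f) = -7470 + √(-13105/2574 + 1513875/166) = -7470 + √(973634705/106821) = -7470 + √11556070313645/35607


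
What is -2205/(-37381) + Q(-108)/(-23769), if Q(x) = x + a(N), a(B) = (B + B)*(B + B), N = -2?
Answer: 55849697/888508989 ≈ 0.062858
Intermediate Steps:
a(B) = 4*B² (a(B) = (2*B)*(2*B) = 4*B²)
Q(x) = 16 + x (Q(x) = x + 4*(-2)² = x + 4*4 = x + 16 = 16 + x)
-2205/(-37381) + Q(-108)/(-23769) = -2205/(-37381) + (16 - 108)/(-23769) = -2205*(-1/37381) - 92*(-1/23769) = 2205/37381 + 92/23769 = 55849697/888508989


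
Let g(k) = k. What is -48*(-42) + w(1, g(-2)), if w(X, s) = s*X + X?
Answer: 2015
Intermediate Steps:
w(X, s) = X + X*s (w(X, s) = X*s + X = X + X*s)
-48*(-42) + w(1, g(-2)) = -48*(-42) + 1*(1 - 2) = 2016 + 1*(-1) = 2016 - 1 = 2015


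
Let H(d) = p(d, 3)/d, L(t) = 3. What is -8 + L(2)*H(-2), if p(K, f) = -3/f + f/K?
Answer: -17/4 ≈ -4.2500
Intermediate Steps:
H(d) = (-1 + 3/d)/d (H(d) = (-3/3 + 3/d)/d = (-3*⅓ + 3/d)/d = (-1 + 3/d)/d)
-8 + L(2)*H(-2) = -8 + 3*((3 - 1*(-2))/(-2)²) = -8 + 3*((3 + 2)/4) = -8 + 3*((¼)*5) = -8 + 3*(5/4) = -8 + 15/4 = -17/4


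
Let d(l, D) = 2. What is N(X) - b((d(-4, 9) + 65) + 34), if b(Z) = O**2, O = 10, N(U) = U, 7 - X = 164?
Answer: -257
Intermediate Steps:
X = -157 (X = 7 - 1*164 = 7 - 164 = -157)
b(Z) = 100 (b(Z) = 10**2 = 100)
N(X) - b((d(-4, 9) + 65) + 34) = -157 - 1*100 = -157 - 100 = -257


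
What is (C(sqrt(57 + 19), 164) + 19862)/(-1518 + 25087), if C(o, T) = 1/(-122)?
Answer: 2423163/2875418 ≈ 0.84272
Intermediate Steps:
C(o, T) = -1/122
(C(sqrt(57 + 19), 164) + 19862)/(-1518 + 25087) = (-1/122 + 19862)/(-1518 + 25087) = (2423163/122)/23569 = (2423163/122)*(1/23569) = 2423163/2875418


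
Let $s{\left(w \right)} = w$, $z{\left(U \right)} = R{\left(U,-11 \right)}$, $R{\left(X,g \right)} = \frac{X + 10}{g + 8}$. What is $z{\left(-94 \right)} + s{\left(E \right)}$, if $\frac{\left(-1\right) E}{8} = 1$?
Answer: $20$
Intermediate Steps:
$R{\left(X,g \right)} = \frac{10 + X}{8 + g}$
$z{\left(U \right)} = - \frac{10}{3} - \frac{U}{3}$ ($z{\left(U \right)} = \frac{10 + U}{8 - 11} = \frac{10 + U}{-3} = - \frac{10 + U}{3} = - \frac{10}{3} - \frac{U}{3}$)
$E = -8$ ($E = \left(-8\right) 1 = -8$)
$z{\left(-94 \right)} + s{\left(E \right)} = \left(- \frac{10}{3} - - \frac{94}{3}\right) - 8 = \left(- \frac{10}{3} + \frac{94}{3}\right) - 8 = 28 - 8 = 20$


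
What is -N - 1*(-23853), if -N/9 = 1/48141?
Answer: 127589698/5349 ≈ 23853.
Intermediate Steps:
N = -1/5349 (N = -9/48141 = -9*1/48141 = -1/5349 ≈ -0.00018695)
-N - 1*(-23853) = -1*(-1/5349) - 1*(-23853) = 1/5349 + 23853 = 127589698/5349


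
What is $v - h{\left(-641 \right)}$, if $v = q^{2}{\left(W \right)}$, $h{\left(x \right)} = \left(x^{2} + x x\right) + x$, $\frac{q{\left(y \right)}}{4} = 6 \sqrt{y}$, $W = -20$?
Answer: $-832641$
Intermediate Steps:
$q{\left(y \right)} = 24 \sqrt{y}$ ($q{\left(y \right)} = 4 \cdot 6 \sqrt{y} = 24 \sqrt{y}$)
$h{\left(x \right)} = x + 2 x^{2}$ ($h{\left(x \right)} = \left(x^{2} + x^{2}\right) + x = 2 x^{2} + x = x + 2 x^{2}$)
$v = -11520$ ($v = \left(24 \sqrt{-20}\right)^{2} = \left(24 \cdot 2 i \sqrt{5}\right)^{2} = \left(48 i \sqrt{5}\right)^{2} = -11520$)
$v - h{\left(-641 \right)} = -11520 - - 641 \left(1 + 2 \left(-641\right)\right) = -11520 - - 641 \left(1 - 1282\right) = -11520 - \left(-641\right) \left(-1281\right) = -11520 - 821121 = -832641$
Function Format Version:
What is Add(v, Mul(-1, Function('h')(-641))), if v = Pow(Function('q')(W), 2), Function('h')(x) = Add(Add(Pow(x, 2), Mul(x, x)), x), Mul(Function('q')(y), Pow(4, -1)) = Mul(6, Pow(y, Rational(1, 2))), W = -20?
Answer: -832641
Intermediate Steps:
Function('q')(y) = Mul(24, Pow(y, Rational(1, 2))) (Function('q')(y) = Mul(4, Mul(6, Pow(y, Rational(1, 2)))) = Mul(24, Pow(y, Rational(1, 2))))
Function('h')(x) = Add(x, Mul(2, Pow(x, 2))) (Function('h')(x) = Add(Add(Pow(x, 2), Pow(x, 2)), x) = Add(Mul(2, Pow(x, 2)), x) = Add(x, Mul(2, Pow(x, 2))))
v = -11520 (v = Pow(Mul(24, Pow(-20, Rational(1, 2))), 2) = Pow(Mul(24, Mul(2, I, Pow(5, Rational(1, 2)))), 2) = Pow(Mul(48, I, Pow(5, Rational(1, 2))), 2) = -11520)
Add(v, Mul(-1, Function('h')(-641))) = Add(-11520, Mul(-1, Mul(-641, Add(1, Mul(2, -641))))) = Add(-11520, Mul(-1, Mul(-641, Add(1, -1282)))) = Add(-11520, Mul(-1, Mul(-641, -1281))) = Add(-11520, Mul(-1, 821121)) = Add(-11520, -821121) = -832641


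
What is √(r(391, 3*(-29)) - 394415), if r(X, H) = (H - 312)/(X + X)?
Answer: I*√241194550478/782 ≈ 628.03*I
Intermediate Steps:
r(X, H) = (-312 + H)/(2*X) (r(X, H) = (-312 + H)/((2*X)) = (-312 + H)*(1/(2*X)) = (-312 + H)/(2*X))
√(r(391, 3*(-29)) - 394415) = √((½)*(-312 + 3*(-29))/391 - 394415) = √((½)*(1/391)*(-312 - 87) - 394415) = √((½)*(1/391)*(-399) - 394415) = √(-399/782 - 394415) = √(-308432929/782) = I*√241194550478/782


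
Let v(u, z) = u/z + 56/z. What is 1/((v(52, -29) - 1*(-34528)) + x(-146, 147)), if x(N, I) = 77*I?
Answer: 29/1329455 ≈ 2.1813e-5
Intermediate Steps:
v(u, z) = 56/z + u/z
1/((v(52, -29) - 1*(-34528)) + x(-146, 147)) = 1/(((56 + 52)/(-29) - 1*(-34528)) + 77*147) = 1/((-1/29*108 + 34528) + 11319) = 1/((-108/29 + 34528) + 11319) = 1/(1001204/29 + 11319) = 1/(1329455/29) = 29/1329455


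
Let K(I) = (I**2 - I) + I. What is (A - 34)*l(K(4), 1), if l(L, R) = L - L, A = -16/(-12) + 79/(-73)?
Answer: 0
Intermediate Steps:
K(I) = I**2
A = 55/219 (A = -16*(-1/12) + 79*(-1/73) = 4/3 - 79/73 = 55/219 ≈ 0.25114)
l(L, R) = 0
(A - 34)*l(K(4), 1) = (55/219 - 34)*0 = -7391/219*0 = 0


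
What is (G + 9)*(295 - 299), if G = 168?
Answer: -708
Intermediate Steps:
(G + 9)*(295 - 299) = (168 + 9)*(295 - 299) = 177*(-4) = -708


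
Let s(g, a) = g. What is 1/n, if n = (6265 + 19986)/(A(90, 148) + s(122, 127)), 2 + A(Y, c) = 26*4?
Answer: 224/26251 ≈ 0.0085330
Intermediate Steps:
A(Y, c) = 102 (A(Y, c) = -2 + 26*4 = -2 + 104 = 102)
n = 26251/224 (n = (6265 + 19986)/(102 + 122) = 26251/224 ≈ 117.19)
1/n = 1/(26251/224) = 224/26251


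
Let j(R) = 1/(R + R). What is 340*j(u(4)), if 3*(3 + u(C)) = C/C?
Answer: -255/4 ≈ -63.750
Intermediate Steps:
u(C) = -8/3 (u(C) = -3 + (C/C)/3 = -3 + (1/3)*1 = -3 + 1/3 = -8/3)
j(R) = 1/(2*R)
340*j(u(4)) = 340*(1/(2*(-8/3))) = 340*((1/2)*(-3/8)) = 340*(-3/16) = -255/4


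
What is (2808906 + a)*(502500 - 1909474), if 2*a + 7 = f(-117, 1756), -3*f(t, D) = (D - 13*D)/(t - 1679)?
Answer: -1774470465606543/449 ≈ -3.9520e+12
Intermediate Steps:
f(t, D) = 4*D/(-1679 + t) (f(t, D) = -(D - 13*D)/(3*(t - 1679)) = -(-12*D)/(3*(-1679 + t)) = -(-4)*D/(-1679 + t) = 4*D/(-1679 + t))
a = -4899/898 (a = -7/2 + (4*1756/(-1679 - 117))/2 = -7/2 + (4*1756/(-1796))/2 = -7/2 + (4*1756*(-1/1796))/2 = -7/2 + (½)*(-1756/449) = -7/2 - 878/449 = -4899/898 ≈ -5.4555)
(2808906 + a)*(502500 - 1909474) = (2808906 - 4899/898)*(502500 - 1909474) = (2522392689/898)*(-1406974) = -1774470465606543/449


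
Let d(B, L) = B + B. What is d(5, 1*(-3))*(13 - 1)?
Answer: 120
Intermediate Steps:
d(B, L) = 2*B
d(5, 1*(-3))*(13 - 1) = (2*5)*(13 - 1) = 10*12 = 120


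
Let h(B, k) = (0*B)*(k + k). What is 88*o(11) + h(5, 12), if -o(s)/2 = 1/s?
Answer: -16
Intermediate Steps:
o(s) = -2/s
h(B, k) = 0 (h(B, k) = 0*(2*k) = 0)
88*o(11) + h(5, 12) = 88*(-2/11) + 0 = -16 + 0 = -16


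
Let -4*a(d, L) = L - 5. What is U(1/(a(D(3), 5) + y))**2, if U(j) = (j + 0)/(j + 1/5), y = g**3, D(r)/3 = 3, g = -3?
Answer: 25/484 ≈ 0.051653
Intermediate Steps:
D(r) = 9 (D(r) = 3*3 = 9)
a(d, L) = 5/4 - L/4 (a(d, L) = -(L - 5)/4 = -(-5 + L)/4 = 5/4 - L/4)
y = -27 (y = (-3)**3 = -27)
U(j) = j/(1/5 + j) (U(j) = j/(j + 1/5) = j/(1/5 + j))
U(1/(a(D(3), 5) + y))**2 = (5/(((5/4 - 1/4*5) - 27)*(1 + 5/((5/4 - 1/4*5) - 27))))**2 = (5/(((5/4 - 5/4) - 27)*(1 + 5/((5/4 - 5/4) - 27))))**2 = (5/((0 - 27)*(1 + 5/(0 - 27))))**2 = (5/(-27*(1 + 5/(-27))))**2 = (5*(-1/27)/(1 + 5*(-1/27)))**2 = (5*(-1/27)/(1 - 5/27))**2 = (5*(-1/27)/(22/27))**2 = (5*(-1/27)*(27/22))**2 = (-5/22)**2 = 25/484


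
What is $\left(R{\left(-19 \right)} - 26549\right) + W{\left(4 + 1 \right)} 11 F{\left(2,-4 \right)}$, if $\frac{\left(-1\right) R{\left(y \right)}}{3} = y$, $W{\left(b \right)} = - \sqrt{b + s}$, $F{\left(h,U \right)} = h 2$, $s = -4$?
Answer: $-26536$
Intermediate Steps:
$F{\left(h,U \right)} = 2 h$
$W{\left(b \right)} = - \sqrt{-4 + b}$ ($W{\left(b \right)} = - \sqrt{b - 4} = - \sqrt{-4 + b}$)
$R{\left(y \right)} = - 3 y$
$\left(R{\left(-19 \right)} - 26549\right) + W{\left(4 + 1 \right)} 11 F{\left(2,-4 \right)} = \left(\left(-3\right) \left(-19\right) - 26549\right) + - \sqrt{-4 + \left(4 + 1\right)} 11 \cdot 2 \cdot 2 = \left(57 - 26549\right) + - \sqrt{-4 + 5} \cdot 11 \cdot 4 = -26492 + - \sqrt{1} \cdot 11 \cdot 4 = -26492 + \left(-1\right) 1 \cdot 11 \cdot 4 = -26492 + \left(-1\right) 11 \cdot 4 = -26492 - 44 = -26536$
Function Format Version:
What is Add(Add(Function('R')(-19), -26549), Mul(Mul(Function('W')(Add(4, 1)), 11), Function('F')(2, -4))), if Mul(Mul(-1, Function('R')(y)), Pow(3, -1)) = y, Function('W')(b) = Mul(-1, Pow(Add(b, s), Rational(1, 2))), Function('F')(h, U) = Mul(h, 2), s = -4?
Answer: -26536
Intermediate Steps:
Function('F')(h, U) = Mul(2, h)
Function('W')(b) = Mul(-1, Pow(Add(-4, b), Rational(1, 2))) (Function('W')(b) = Mul(-1, Pow(Add(b, -4), Rational(1, 2))) = Mul(-1, Pow(Add(-4, b), Rational(1, 2))))
Function('R')(y) = Mul(-3, y)
Add(Add(Function('R')(-19), -26549), Mul(Mul(Function('W')(Add(4, 1)), 11), Function('F')(2, -4))) = Add(Add(Mul(-3, -19), -26549), Mul(Mul(Mul(-1, Pow(Add(-4, Add(4, 1)), Rational(1, 2))), 11), Mul(2, 2))) = Add(Add(57, -26549), Mul(Mul(Mul(-1, Pow(Add(-4, 5), Rational(1, 2))), 11), 4)) = Add(-26492, Mul(Mul(Mul(-1, Pow(1, Rational(1, 2))), 11), 4)) = Add(-26492, Mul(Mul(Mul(-1, 1), 11), 4)) = Add(-26492, Mul(Mul(-1, 11), 4)) = Add(-26492, Mul(-11, 4)) = Add(-26492, -44) = -26536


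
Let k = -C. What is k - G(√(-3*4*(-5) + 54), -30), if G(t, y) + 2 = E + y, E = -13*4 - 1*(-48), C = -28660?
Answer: 28696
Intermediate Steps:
k = 28660 (k = -1*(-28660) = 28660)
E = -4 (E = -52 + 48 = -4)
G(t, y) = -6 + y (G(t, y) = -2 + (-4 + y) = -6 + y)
k - G(√(-3*4*(-5) + 54), -30) = 28660 - (-6 - 30) = 28660 - 1*(-36) = 28660 + 36 = 28696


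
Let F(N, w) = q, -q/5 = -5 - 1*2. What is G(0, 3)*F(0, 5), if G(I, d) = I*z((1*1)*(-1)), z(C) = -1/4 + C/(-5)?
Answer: 0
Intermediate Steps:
q = 35 (q = -5*(-5 - 1*2) = -5*(-5 - 2) = -5*(-7) = 35)
F(N, w) = 35
z(C) = -1/4 - C/5 (z(C) = -1*1/4 + C*(-1/5) = -1/4 - C/5)
G(I, d) = -I/20 (G(I, d) = I*(-1/4 - 1*1*(-1)/5) = I*(-1/4 - (-1)/5) = I*(-1/4 - 1/5*(-1)) = I*(-1/4 + 1/5) = I*(-1/20) = -I/20)
G(0, 3)*F(0, 5) = -1/20*0*35 = 0*35 = 0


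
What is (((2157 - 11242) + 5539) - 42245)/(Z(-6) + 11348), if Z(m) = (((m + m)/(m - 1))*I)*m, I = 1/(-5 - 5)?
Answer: -1602685/397216 ≈ -4.0348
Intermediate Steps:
I = -⅒ (I = 1/(-10) = -⅒ ≈ -0.10000)
Z(m) = -m²/(5*(-1 + m)) (Z(m) = (((m + m)/(m - 1))*(-⅒))*m = (((2*m)/(-1 + m))*(-⅒))*m = ((2*m/(-1 + m))*(-⅒))*m = (-m/(5*(-1 + m)))*m = -m²/(5*(-1 + m)))
(((2157 - 11242) + 5539) - 42245)/(Z(-6) + 11348) = (((2157 - 11242) + 5539) - 42245)/(-1*(-6)²/(-5 + 5*(-6)) + 11348) = ((-9085 + 5539) - 42245)/(-1*36/(-5 - 30) + 11348) = (-3546 - 42245)/(-1*36/(-35) + 11348) = -45791/(-1*36*(-1/35) + 11348) = -45791/(36/35 + 11348) = -45791/397216/35 = -45791*35/397216 = -1602685/397216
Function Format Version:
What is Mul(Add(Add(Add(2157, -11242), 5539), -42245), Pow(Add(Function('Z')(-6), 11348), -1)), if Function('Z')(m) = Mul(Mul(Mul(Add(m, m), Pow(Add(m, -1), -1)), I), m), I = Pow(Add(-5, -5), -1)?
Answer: Rational(-1602685, 397216) ≈ -4.0348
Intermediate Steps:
I = Rational(-1, 10) (I = Pow(-10, -1) = Rational(-1, 10) ≈ -0.10000)
Function('Z')(m) = Mul(Rational(-1, 5), Pow(m, 2), Pow(Add(-1, m), -1)) (Function('Z')(m) = Mul(Mul(Mul(Add(m, m), Pow(Add(m, -1), -1)), Rational(-1, 10)), m) = Mul(Mul(Mul(Mul(2, m), Pow(Add(-1, m), -1)), Rational(-1, 10)), m) = Mul(Mul(Mul(2, m, Pow(Add(-1, m), -1)), Rational(-1, 10)), m) = Mul(Mul(Rational(-1, 5), m, Pow(Add(-1, m), -1)), m) = Mul(Rational(-1, 5), Pow(m, 2), Pow(Add(-1, m), -1)))
Mul(Add(Add(Add(2157, -11242), 5539), -42245), Pow(Add(Function('Z')(-6), 11348), -1)) = Mul(Add(Add(Add(2157, -11242), 5539), -42245), Pow(Add(Mul(-1, Pow(-6, 2), Pow(Add(-5, Mul(5, -6)), -1)), 11348), -1)) = Mul(Add(Add(-9085, 5539), -42245), Pow(Add(Mul(-1, 36, Pow(Add(-5, -30), -1)), 11348), -1)) = Mul(Add(-3546, -42245), Pow(Add(Mul(-1, 36, Pow(-35, -1)), 11348), -1)) = Mul(-45791, Pow(Add(Mul(-1, 36, Rational(-1, 35)), 11348), -1)) = Mul(-45791, Pow(Add(Rational(36, 35), 11348), -1)) = Mul(-45791, Pow(Rational(397216, 35), -1)) = Mul(-45791, Rational(35, 397216)) = Rational(-1602685, 397216)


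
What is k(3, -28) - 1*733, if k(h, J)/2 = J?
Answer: -789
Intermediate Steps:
k(h, J) = 2*J
k(3, -28) - 1*733 = 2*(-28) - 1*733 = -56 - 733 = -789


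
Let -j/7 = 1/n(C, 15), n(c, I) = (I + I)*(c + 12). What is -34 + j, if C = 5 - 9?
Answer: -8167/240 ≈ -34.029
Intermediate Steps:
C = -4
n(c, I) = 2*I*(12 + c) (n(c, I) = (2*I)*(12 + c) = 2*I*(12 + c))
j = -7/240 (j = -7*1/(30*(12 - 4)) = -7/(2*15*8) = -7/240 ≈ -0.029167)
-34 + j = -34 - 7/240 = -8167/240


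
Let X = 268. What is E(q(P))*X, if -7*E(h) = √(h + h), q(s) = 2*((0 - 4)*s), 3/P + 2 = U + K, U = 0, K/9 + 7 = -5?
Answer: -536*√330/385 ≈ -25.291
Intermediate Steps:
K = -108 (K = -63 + 9*(-5) = -63 - 45 = -108)
P = -3/110 (P = 3/(-2 + (0 - 108)) = 3/(-2 - 108) = 3/(-110) = 3*(-1/110) = -3/110 ≈ -0.027273)
q(s) = -8*s (q(s) = 2*(-4*s) = -8*s)
E(h) = -√2*√h/7 (E(h) = -√(h + h)/7 = -√2*√h/7)
E(q(P))*X = -√2*√(-8*(-3/110))/7*268 = -√2*√(12/55)/7*268 = -√2*2*√165/55/7*268 = -2*√330/385*268 = -536*√330/385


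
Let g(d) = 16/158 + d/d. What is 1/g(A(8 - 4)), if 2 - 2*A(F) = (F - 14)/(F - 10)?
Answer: 79/87 ≈ 0.90805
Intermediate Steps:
A(F) = 1 - (-14 + F)/(2*(-10 + F)) (A(F) = 1 - (F - 14)/(2*(F - 10)) = 1 - (-14 + F)/(2*(-10 + F)))
g(d) = 87/79 (g(d) = 16*(1/158) + 1 = 8/79 + 1 = 87/79)
1/g(A(8 - 4)) = 1/(87/79) = 79/87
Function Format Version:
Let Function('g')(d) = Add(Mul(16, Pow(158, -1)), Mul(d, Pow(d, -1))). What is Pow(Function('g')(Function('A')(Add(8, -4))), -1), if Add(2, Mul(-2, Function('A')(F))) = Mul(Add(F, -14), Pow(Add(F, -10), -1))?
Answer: Rational(79, 87) ≈ 0.90805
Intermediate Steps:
Function('A')(F) = Add(1, Mul(Rational(-1, 2), Pow(Add(-10, F), -1), Add(-14, F))) (Function('A')(F) = Add(1, Mul(Rational(-1, 2), Mul(Add(F, -14), Pow(Add(F, -10), -1)))) = Add(1, Mul(Rational(-1, 2), Mul(Add(-14, F), Pow(Add(-10, F), -1)))) = Add(1, Mul(Rational(-1, 2), Mul(Pow(Add(-10, F), -1), Add(-14, F)))) = Add(1, Mul(Rational(-1, 2), Pow(Add(-10, F), -1), Add(-14, F))))
Function('g')(d) = Rational(87, 79) (Function('g')(d) = Add(Mul(16, Rational(1, 158)), 1) = Add(Rational(8, 79), 1) = Rational(87, 79))
Pow(Function('g')(Function('A')(Add(8, -4))), -1) = Pow(Rational(87, 79), -1) = Rational(79, 87)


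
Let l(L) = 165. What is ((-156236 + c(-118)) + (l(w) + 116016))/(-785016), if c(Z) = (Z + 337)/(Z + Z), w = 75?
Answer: 9453199/185263776 ≈ 0.051026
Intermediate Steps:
c(Z) = (337 + Z)/(2*Z) (c(Z) = (337 + Z)/((2*Z)) = (337 + Z)*(1/(2*Z)) = (337 + Z)/(2*Z))
((-156236 + c(-118)) + (l(w) + 116016))/(-785016) = ((-156236 + (½)*(337 - 118)/(-118)) + (165 + 116016))/(-785016) = ((-156236 + (½)*(-1/118)*219) + 116181)*(-1/785016) = ((-156236 - 219/236) + 116181)*(-1/785016) = (-36871915/236 + 116181)*(-1/785016) = -9453199/236*(-1/785016) = 9453199/185263776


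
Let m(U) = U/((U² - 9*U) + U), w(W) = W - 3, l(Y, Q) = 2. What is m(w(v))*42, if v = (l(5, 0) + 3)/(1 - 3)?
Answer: -28/9 ≈ -3.1111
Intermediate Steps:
v = -5/2 (v = (2 + 3)/(1 - 3) = 5/(-2) = 5*(-½) = -5/2 ≈ -2.5000)
w(W) = -3 + W
m(U) = U/(U² - 8*U)
m(w(v))*42 = 42/(-8 + (-3 - 5/2)) = 42/(-8 - 11/2) = 42/(-27/2) = -2/27*42 = -28/9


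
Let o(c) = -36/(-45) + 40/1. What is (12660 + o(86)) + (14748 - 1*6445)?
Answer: 105019/5 ≈ 21004.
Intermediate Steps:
o(c) = 204/5 (o(c) = -36*(-1/45) + 40*1 = 4/5 + 40 = 204/5)
(12660 + o(86)) + (14748 - 1*6445) = (12660 + 204/5) + (14748 - 1*6445) = 63504/5 + (14748 - 6445) = 63504/5 + 8303 = 105019/5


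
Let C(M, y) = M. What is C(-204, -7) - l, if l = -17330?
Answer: 17126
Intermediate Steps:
C(-204, -7) - l = -204 - 1*(-17330) = -204 + 17330 = 17126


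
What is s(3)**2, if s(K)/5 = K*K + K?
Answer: 3600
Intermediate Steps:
s(K) = 5*K + 5*K**2 (s(K) = 5*(K*K + K) = 5*(K**2 + K) = 5*(K + K**2) = 5*K + 5*K**2)
s(3)**2 = (5*3*(1 + 3))**2 = (5*3*4)**2 = 60**2 = 3600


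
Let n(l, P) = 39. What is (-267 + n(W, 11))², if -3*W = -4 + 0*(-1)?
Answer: 51984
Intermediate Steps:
W = 4/3 (W = -(-4 + 0*(-1))/3 = -(-4 + 0)/3 = -⅓*(-4) = 4/3 ≈ 1.3333)
(-267 + n(W, 11))² = (-267 + 39)² = (-228)² = 51984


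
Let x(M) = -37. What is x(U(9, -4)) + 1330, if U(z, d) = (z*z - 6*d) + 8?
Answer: 1293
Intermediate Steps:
U(z, d) = 8 + z² - 6*d (U(z, d) = (z² - 6*d) + 8 = 8 + z² - 6*d)
x(U(9, -4)) + 1330 = -37 + 1330 = 1293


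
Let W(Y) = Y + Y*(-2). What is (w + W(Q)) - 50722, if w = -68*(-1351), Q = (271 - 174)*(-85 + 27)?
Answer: 46772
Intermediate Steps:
Q = -5626 (Q = 97*(-58) = -5626)
w = 91868
W(Y) = -Y (W(Y) = Y - 2*Y = -Y)
(w + W(Q)) - 50722 = (91868 - 1*(-5626)) - 50722 = (91868 + 5626) - 50722 = 97494 - 50722 = 46772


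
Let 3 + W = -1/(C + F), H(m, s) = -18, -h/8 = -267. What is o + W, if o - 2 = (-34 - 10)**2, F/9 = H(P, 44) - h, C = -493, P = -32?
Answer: 38465866/19879 ≈ 1935.0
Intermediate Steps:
h = 2136 (h = -8*(-267) = 2136)
F = -19386 (F = 9*(-18 - 1*2136) = 9*(-18 - 2136) = 9*(-2154) = -19386)
o = 1938 (o = 2 + (-34 - 10)**2 = 2 + (-44)**2 = 2 + 1936 = 1938)
W = -59636/19879 (W = -3 - 1/(-493 - 19386) = -3 - 1/(-19879) = -3 - 1*(-1/19879) = -3 + 1/19879 = -59636/19879 ≈ -3.0000)
o + W = 1938 - 59636/19879 = 38465866/19879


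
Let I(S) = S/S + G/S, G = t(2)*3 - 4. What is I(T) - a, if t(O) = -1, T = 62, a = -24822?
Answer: 1539019/62 ≈ 24823.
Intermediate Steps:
G = -7 (G = -1*3 - 4 = -3 - 4 = -7)
I(S) = 1 - 7/S (I(S) = S/S - 7/S = 1 - 7/S)
I(T) - a = (-7 + 62)/62 - 1*(-24822) = (1/62)*55 + 24822 = 55/62 + 24822 = 1539019/62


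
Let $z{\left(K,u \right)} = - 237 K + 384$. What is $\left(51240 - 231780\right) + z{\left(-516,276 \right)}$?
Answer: $-57864$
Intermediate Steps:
$z{\left(K,u \right)} = 384 - 237 K$
$\left(51240 - 231780\right) + z{\left(-516,276 \right)} = \left(51240 - 231780\right) + \left(384 - -122292\right) = -180540 + \left(384 + 122292\right) = -180540 + 122676 = -57864$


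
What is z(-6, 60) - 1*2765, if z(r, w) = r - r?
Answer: -2765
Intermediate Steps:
z(r, w) = 0
z(-6, 60) - 1*2765 = 0 - 1*2765 = 0 - 2765 = -2765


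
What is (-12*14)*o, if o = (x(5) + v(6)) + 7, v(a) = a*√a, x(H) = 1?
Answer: -1344 - 1008*√6 ≈ -3813.1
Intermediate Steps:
v(a) = a^(3/2)
o = 8 + 6*√6 (o = (1 + 6^(3/2)) + 7 = (1 + 6*√6) + 7 = 8 + 6*√6 ≈ 22.697)
(-12*14)*o = (-12*14)*(8 + 6*√6) = -168*(8 + 6*√6) = -1344 - 1008*√6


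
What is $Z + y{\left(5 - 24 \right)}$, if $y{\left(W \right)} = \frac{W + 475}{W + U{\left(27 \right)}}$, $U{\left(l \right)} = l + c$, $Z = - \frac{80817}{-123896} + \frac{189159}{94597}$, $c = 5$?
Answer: $\frac{5748460759641}{152362468856} \approx 37.729$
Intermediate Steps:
$Z = \frac{31081089213}{11720189912}$ ($Z = \left(-80817\right) \left(- \frac{1}{123896}\right) + 189159 \cdot \frac{1}{94597} = \frac{80817}{123896} + \frac{189159}{94597} = \frac{31081089213}{11720189912} \approx 2.6519$)
$U{\left(l \right)} = 5 + l$ ($U{\left(l \right)} = l + 5 = 5 + l$)
$y{\left(W \right)} = \frac{475 + W}{32 + W}$ ($y{\left(W \right)} = \frac{W + 475}{W + \left(5 + 27\right)} = \frac{475 + W}{W + 32} = \frac{475 + W}{32 + W}$)
$Z + y{\left(5 - 24 \right)} = \frac{31081089213}{11720189912} + \frac{475 + \left(5 - 24\right)}{32 + \left(5 - 24\right)} = \frac{31081089213}{11720189912} + \frac{475 - 19}{32 - 19} = \frac{31081089213}{11720189912} + \frac{1}{13} \cdot 456 = \frac{31081089213}{11720189912} + \frac{456}{13} = \frac{5748460759641}{152362468856}$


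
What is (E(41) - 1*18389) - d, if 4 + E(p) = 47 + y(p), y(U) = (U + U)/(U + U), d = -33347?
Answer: 15002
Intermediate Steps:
y(U) = 1 (y(U) = (2*U)/((2*U)) = (2*U)*(1/(2*U)) = 1)
E(p) = 44 (E(p) = -4 + (47 + 1) = -4 + 48 = 44)
(E(41) - 1*18389) - d = (44 - 1*18389) - 1*(-33347) = (44 - 18389) + 33347 = -18345 + 33347 = 15002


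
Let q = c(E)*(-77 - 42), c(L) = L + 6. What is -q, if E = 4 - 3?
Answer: 833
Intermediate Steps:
E = 1
c(L) = 6 + L
q = -833 (q = (6 + 1)*(-77 - 42) = 7*(-119) = -833)
-q = -1*(-833) = 833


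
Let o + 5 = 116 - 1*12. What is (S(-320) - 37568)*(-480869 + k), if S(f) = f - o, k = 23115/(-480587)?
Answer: 8778773409912166/480587 ≈ 1.8267e+10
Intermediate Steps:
k = -23115/480587 (k = 23115*(-1/480587) = -23115/480587 ≈ -0.048097)
o = 99 (o = -5 + (116 - 1*12) = -5 + (116 - 12) = -5 + 104 = 99)
S(f) = -99 + f (S(f) = f - 1*99 = f - 99 = -99 + f)
(S(-320) - 37568)*(-480869 + k) = ((-99 - 320) - 37568)*(-480869 - 23115/480587) = (-419 - 37568)*(-231099413218/480587) = -37987*(-231099413218/480587) = 8778773409912166/480587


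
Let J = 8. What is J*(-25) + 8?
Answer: -192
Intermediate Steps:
J*(-25) + 8 = 8*(-25) + 8 = -200 + 8 = -192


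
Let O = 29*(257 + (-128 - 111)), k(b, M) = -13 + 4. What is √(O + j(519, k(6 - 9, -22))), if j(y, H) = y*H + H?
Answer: 3*I*√462 ≈ 64.483*I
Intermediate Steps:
k(b, M) = -9
j(y, H) = H + H*y (j(y, H) = H*y + H = H + H*y)
O = 522 (O = 29*(257 - 239) = 29*18 = 522)
√(O + j(519, k(6 - 9, -22))) = √(522 - 9*(1 + 519)) = √(522 - 9*520) = √(522 - 4680) = √(-4158) = 3*I*√462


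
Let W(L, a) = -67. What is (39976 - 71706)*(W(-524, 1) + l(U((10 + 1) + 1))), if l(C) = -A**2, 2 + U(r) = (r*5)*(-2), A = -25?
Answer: 21957160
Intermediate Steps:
U(r) = -2 - 10*r (U(r) = -2 + (r*5)*(-2) = -2 + (5*r)*(-2) = -2 - 10*r)
l(C) = -625 (l(C) = -1*(-25)**2 = -1*625 = -625)
(39976 - 71706)*(W(-524, 1) + l(U((10 + 1) + 1))) = (39976 - 71706)*(-67 - 625) = -31730*(-692) = 21957160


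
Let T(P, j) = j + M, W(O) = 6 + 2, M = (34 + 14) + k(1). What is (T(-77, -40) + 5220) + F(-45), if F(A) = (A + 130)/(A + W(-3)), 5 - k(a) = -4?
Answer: 193684/37 ≈ 5234.7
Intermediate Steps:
k(a) = 9 (k(a) = 5 - 1*(-4) = 5 + 4 = 9)
M = 57 (M = (34 + 14) + 9 = 48 + 9 = 57)
W(O) = 8
F(A) = (130 + A)/(8 + A) (F(A) = (A + 130)/(A + 8) = (130 + A)/(8 + A))
T(P, j) = 57 + j (T(P, j) = j + 57 = 57 + j)
(T(-77, -40) + 5220) + F(-45) = ((57 - 40) + 5220) + (130 - 45)/(8 - 45) = (17 + 5220) + 85/(-37) = 5237 - 1/37*85 = 5237 - 85/37 = 193684/37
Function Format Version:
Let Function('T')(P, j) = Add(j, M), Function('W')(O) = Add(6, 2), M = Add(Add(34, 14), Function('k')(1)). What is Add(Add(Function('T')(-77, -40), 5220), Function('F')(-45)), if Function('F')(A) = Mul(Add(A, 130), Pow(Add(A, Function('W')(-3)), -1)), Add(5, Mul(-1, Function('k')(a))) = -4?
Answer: Rational(193684, 37) ≈ 5234.7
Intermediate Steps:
Function('k')(a) = 9 (Function('k')(a) = Add(5, Mul(-1, -4)) = Add(5, 4) = 9)
M = 57 (M = Add(Add(34, 14), 9) = Add(48, 9) = 57)
Function('W')(O) = 8
Function('F')(A) = Mul(Pow(Add(8, A), -1), Add(130, A)) (Function('F')(A) = Mul(Add(A, 130), Pow(Add(A, 8), -1)) = Mul(Add(130, A), Pow(Add(8, A), -1)) = Mul(Pow(Add(8, A), -1), Add(130, A)))
Function('T')(P, j) = Add(57, j) (Function('T')(P, j) = Add(j, 57) = Add(57, j))
Add(Add(Function('T')(-77, -40), 5220), Function('F')(-45)) = Add(Add(Add(57, -40), 5220), Mul(Pow(Add(8, -45), -1), Add(130, -45))) = Add(Add(17, 5220), Mul(Pow(-37, -1), 85)) = Add(5237, Mul(Rational(-1, 37), 85)) = Add(5237, Rational(-85, 37)) = Rational(193684, 37)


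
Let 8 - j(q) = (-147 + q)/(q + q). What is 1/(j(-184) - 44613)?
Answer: -368/16414971 ≈ -2.2419e-5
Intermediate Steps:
j(q) = 8 - (-147 + q)/(2*q) (j(q) = 8 - (-147 + q)/(q + q) = 8 - (-147 + q)/(2*q))
1/(j(-184) - 44613) = 1/((3/2)*(49 + 5*(-184))/(-184) - 44613) = 1/((3/2)*(-1/184)*(49 - 920) - 44613) = 1/((3/2)*(-1/184)*(-871) - 44613) = 1/(2613/368 - 44613) = 1/(-16414971/368) = -368/16414971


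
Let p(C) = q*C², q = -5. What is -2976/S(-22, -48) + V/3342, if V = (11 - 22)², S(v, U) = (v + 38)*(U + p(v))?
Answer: 115030/1031007 ≈ 0.11157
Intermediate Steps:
p(C) = -5*C²
S(v, U) = (38 + v)*(U - 5*v²) (S(v, U) = (v + 38)*(U - 5*v²) = (38 + v)*(U - 5*v²))
V = 121 (V = (-11)² = 121)
-2976/S(-22, -48) + V/3342 = -2976/(-190*(-22)² - 5*(-22)³ + 38*(-48) - 48*(-22)) + 121/3342 = -2976/(-190*484 - 5*(-10648) - 1824 + 1056) + 121*(1/3342) = -2976/(-91960 + 53240 - 1824 + 1056) + 121/3342 = -2976/(-39488) + 121/3342 = -2976*(-1/39488) + 121/3342 = 93/1234 + 121/3342 = 115030/1031007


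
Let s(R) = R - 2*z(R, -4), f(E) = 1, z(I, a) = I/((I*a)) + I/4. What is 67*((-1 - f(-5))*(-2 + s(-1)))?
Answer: 268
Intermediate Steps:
z(I, a) = 1/a + I/4 (z(I, a) = I*(1/(I*a)) + I*(¼) = 1/a + I/4)
s(R) = ½ + R/2 (s(R) = R - 2*(1/(-4) + R/4) = R - 2*(-¼ + R/4) = R + (½ - R/2) = ½ + R/2)
67*((-1 - f(-5))*(-2 + s(-1))) = 67*((-1 - 1*1)*(-2 + (½ + (½)*(-1)))) = 67*((-1 - 1)*(-2 + (½ - ½))) = 67*(-2*(-2 + 0)) = 67*(-2*(-2)) = 67*4 = 268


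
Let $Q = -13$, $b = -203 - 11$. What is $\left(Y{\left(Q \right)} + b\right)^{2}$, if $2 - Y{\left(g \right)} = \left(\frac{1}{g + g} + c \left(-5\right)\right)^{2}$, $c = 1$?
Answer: $\frac{25751583729}{456976} \approx 56352.0$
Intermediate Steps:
$b = -214$ ($b = -203 - 11 = -214$)
$Y{\left(g \right)} = 2 - \left(-5 + \frac{1}{2 g}\right)^{2}$ ($Y{\left(g \right)} = 2 - \left(\frac{1}{g + g} + 1 \left(-5\right)\right)^{2} = 2 - \left(\frac{1}{2 g} - 5\right)^{2} = 2 - \left(-5 + \frac{1}{2 g}\right)^{2}$)
$\left(Y{\left(Q \right)} + b\right)^{2} = \left(\left(-23 + \frac{5}{-13} - \frac{1}{4 \cdot 169}\right) - 214\right)^{2} = \left(\left(-23 + 5 \left(- \frac{1}{13}\right) - \frac{1}{676}\right) - 214\right)^{2} = \left(\left(-23 - \frac{5}{13} - \frac{1}{676}\right) - 214\right)^{2} = \left(- \frac{15809}{676} - 214\right)^{2} = \left(- \frac{160473}{676}\right)^{2} = \frac{25751583729}{456976}$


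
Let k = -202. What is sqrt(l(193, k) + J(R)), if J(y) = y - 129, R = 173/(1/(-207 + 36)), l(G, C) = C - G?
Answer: I*sqrt(30107) ≈ 173.51*I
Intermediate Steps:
R = -29583 (R = 173/(1/(-171)) = 173/(-1/171) = 173*(-171) = -29583)
J(y) = -129 + y
sqrt(l(193, k) + J(R)) = sqrt((-202 - 1*193) + (-129 - 29583)) = sqrt((-202 - 193) - 29712) = sqrt(-395 - 29712) = sqrt(-30107) = I*sqrt(30107)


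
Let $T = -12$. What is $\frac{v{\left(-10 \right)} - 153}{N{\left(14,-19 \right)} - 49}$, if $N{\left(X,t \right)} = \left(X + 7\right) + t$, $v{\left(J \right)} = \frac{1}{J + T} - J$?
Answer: $\frac{3147}{1034} \approx 3.0435$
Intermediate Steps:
$v{\left(J \right)} = \frac{1}{-12 + J} - J$ ($v{\left(J \right)} = \frac{1}{J - 12} - J = \frac{1}{-12 + J} - J$)
$N{\left(X,t \right)} = 7 + X + t$ ($N{\left(X,t \right)} = \left(7 + X\right) + t = 7 + X + t$)
$\frac{v{\left(-10 \right)} - 153}{N{\left(14,-19 \right)} - 49} = \frac{\frac{1 - \left(-10\right)^{2} + 12 \left(-10\right)}{-12 - 10} - 153}{\left(7 + 14 - 19\right) - 49} = \frac{\frac{1 - 100 - 120}{-22} - 153}{2 - 49} = \frac{- \frac{1 - 100 - 120}{22} - 153}{-47} = \left(\left(- \frac{1}{22}\right) \left(-219\right) - 153\right) \left(- \frac{1}{47}\right) = \left(\frac{219}{22} - 153\right) \left(- \frac{1}{47}\right) = \left(- \frac{3147}{22}\right) \left(- \frac{1}{47}\right) = \frac{3147}{1034}$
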